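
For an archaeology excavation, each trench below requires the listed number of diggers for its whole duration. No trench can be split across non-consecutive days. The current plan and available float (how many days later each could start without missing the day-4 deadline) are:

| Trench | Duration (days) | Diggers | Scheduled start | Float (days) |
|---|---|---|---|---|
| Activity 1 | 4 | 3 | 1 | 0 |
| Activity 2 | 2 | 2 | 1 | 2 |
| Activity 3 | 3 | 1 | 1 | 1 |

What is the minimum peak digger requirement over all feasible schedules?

6

Schedule Activity 1@1, Activity 2@1, Activity 3@1: d1:6  d2:6  d3:4  d4:3 — peak 6.
No arrangement of the 6 feasible schedules does better.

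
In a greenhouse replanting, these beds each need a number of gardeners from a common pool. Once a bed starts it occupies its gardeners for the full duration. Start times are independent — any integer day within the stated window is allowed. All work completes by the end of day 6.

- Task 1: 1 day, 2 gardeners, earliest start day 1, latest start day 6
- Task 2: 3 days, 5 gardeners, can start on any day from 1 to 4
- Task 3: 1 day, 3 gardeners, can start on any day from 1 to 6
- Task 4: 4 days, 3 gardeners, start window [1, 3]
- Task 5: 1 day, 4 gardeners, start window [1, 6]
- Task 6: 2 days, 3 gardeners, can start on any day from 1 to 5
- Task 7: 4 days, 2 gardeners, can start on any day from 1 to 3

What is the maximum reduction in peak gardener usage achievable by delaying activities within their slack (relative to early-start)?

Early-start peak: d1:22  d2:13  d3:10  d4:5  d5:0  d6:0 ⇒ 22.
Leveled (Task 1@1, Task 2@1, Task 3@1, Task 4@2, Task 5@4, Task 6@5, Task 7@2): d1:10  d2:10  d3:10  d4:9  d5:8  d6:3 ⇒ 10.
Reduction 22 − 10 = 12.

12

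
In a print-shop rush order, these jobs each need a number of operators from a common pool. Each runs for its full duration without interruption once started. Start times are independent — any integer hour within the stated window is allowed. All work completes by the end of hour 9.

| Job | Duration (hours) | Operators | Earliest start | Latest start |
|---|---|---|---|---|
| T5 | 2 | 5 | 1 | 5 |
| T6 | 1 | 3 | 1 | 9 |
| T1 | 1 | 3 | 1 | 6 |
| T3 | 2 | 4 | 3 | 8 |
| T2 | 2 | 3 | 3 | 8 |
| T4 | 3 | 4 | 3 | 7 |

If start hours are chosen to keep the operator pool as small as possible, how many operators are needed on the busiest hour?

Early-start (T5@1, T6@1, T1@1, T3@3, T2@3, T4@3) gives peak 11: h1:11  h2:5  h3:11  h4:11  h5:4  h6:0  h7:0  h8:0  h9:0.
Shift T6→3, T1→4, T3→5, T4→7.
Schedule T5@1, T6@3, T1@4, T3@5, T2@3, T4@7: h1:5  h2:5  h3:6  h4:6  h5:4  h6:4  h7:4  h8:4  h9:4 — peak 6.

6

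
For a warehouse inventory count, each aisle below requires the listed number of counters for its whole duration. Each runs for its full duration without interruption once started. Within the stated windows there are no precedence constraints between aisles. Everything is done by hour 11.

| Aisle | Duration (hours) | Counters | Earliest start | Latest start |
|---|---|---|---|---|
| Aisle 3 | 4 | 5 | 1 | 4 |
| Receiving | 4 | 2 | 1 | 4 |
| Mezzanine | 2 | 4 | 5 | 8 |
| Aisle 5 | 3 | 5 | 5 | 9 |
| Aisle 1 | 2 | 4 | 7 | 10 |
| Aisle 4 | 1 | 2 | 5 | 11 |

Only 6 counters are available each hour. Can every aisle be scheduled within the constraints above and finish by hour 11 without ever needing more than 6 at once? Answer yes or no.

no

The minimum achievable peak is 7; 6 < 7, so no feasible schedule stays within the cap.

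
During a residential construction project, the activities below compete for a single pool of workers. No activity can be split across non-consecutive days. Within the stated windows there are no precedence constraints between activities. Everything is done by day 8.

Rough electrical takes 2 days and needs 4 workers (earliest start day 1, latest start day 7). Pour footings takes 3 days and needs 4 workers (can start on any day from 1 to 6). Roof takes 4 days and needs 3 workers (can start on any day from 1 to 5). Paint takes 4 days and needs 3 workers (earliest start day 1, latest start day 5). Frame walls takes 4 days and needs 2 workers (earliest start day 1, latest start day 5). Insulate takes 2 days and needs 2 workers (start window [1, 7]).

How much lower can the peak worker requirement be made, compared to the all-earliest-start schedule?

10

Early-start peak: d1:18  d2:18  d3:12  d4:8  d5:0  d6:0  d7:0  d8:0 ⇒ 18.
Leveled (Rough electrical@1, Pour footings@1, Roof@3, Paint@4, Frame walls@4, Insulate@7): d1:8  d2:8  d3:7  d4:8  d5:8  d6:8  d7:7  d8:2 ⇒ 8.
Reduction 18 − 8 = 10.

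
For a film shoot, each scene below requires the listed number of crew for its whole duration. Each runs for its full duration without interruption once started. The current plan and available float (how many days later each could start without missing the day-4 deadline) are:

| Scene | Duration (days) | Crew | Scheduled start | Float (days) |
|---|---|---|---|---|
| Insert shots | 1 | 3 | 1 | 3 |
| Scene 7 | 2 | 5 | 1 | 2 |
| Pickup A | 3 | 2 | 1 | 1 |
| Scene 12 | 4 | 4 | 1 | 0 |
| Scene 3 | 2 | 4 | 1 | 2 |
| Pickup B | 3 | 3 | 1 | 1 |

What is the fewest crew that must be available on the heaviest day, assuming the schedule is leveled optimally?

14

Early-start (Insert shots@1, Scene 7@1, Pickup A@1, Scene 12@1, Scene 3@1, Pickup B@1) gives peak 21: d1:21  d2:18  d3:9  d4:4.
Shift Scene 3→3, Pickup B→2.
Schedule Insert shots@1, Scene 7@1, Pickup A@1, Scene 12@1, Scene 3@3, Pickup B@2: d1:14  d2:14  d3:13  d4:11 — peak 14.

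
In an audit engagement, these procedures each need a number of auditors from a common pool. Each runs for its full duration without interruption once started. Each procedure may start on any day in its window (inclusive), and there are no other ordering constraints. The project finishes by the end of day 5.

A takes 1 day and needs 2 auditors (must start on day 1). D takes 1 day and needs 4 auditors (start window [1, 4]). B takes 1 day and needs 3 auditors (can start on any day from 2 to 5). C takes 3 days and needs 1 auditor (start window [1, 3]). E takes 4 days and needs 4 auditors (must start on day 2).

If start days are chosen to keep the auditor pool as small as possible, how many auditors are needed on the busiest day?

7

Early-start (A@1, D@1, B@2, C@1, E@2) gives peak 8: d1:7  d2:8  d3:5  d4:4  d5:4.
Shift C→3.
Schedule A@1, D@1, B@2, C@3, E@2: d1:6  d2:7  d3:5  d4:5  d5:5 — peak 7.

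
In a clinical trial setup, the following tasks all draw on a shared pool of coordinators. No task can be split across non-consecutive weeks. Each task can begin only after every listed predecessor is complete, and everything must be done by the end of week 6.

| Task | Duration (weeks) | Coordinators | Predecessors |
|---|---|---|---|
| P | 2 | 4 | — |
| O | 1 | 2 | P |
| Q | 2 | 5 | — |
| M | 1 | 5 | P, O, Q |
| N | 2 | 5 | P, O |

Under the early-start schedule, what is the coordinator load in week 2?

At early start, week 2 has: P, Q.
Demand: 4 + 5 = 9.

9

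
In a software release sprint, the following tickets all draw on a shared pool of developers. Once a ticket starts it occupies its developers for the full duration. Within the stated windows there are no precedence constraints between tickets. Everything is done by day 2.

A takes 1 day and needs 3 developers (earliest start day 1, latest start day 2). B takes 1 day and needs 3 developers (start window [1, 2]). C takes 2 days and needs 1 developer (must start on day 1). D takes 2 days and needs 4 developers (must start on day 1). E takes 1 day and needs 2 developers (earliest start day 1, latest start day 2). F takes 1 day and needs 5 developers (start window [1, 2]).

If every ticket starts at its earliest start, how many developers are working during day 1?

At early start, day 1 has: A, B, C, D, E, F.
Demand: 3 + 3 + 1 + 4 + 2 + 5 = 18.

18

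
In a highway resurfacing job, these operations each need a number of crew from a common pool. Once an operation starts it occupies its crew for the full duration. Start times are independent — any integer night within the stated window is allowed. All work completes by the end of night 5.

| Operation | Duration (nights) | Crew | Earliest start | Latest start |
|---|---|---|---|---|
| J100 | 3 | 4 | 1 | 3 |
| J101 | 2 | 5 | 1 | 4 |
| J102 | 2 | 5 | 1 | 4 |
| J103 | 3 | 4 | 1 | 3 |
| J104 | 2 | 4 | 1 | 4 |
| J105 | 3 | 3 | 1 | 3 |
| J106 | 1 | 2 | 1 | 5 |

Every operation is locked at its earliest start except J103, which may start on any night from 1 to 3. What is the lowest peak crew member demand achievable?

J103@1: n1:27  n2:25  n3:11  n4:0  n5:0 → peak 27
J103@2: n1:23  n2:25  n3:11  n4:4  n5:0 → peak 25
J103@3: n1:23  n2:21  n3:11  n4:4  n5:4 → peak 23
Best is J103@3, peak 23.

23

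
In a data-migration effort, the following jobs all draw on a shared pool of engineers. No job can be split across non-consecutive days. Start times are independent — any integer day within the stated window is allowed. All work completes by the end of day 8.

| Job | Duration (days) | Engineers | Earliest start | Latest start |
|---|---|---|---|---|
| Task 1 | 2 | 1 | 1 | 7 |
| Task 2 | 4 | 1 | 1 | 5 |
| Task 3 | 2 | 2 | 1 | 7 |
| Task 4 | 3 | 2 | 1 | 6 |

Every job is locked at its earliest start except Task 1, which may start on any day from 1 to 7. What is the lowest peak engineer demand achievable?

Task 1@1: d1:6  d2:6  d3:3  d4:1  d5:0  d6:0  d7:0  d8:0 → peak 6
Task 1@2: d1:5  d2:6  d3:4  d4:1  d5:0  d6:0  d7:0  d8:0 → peak 6
Task 1@3: d1:5  d2:5  d3:4  d4:2  d5:0  d6:0  d7:0  d8:0 → peak 5
Task 1@4: d1:5  d2:5  d3:3  d4:2  d5:1  d6:0  d7:0  d8:0 → peak 5
Task 1@5: d1:5  d2:5  d3:3  d4:1  d5:1  d6:1  d7:0  d8:0 → peak 5
Task 1@6: d1:5  d2:5  d3:3  d4:1  d5:0  d6:1  d7:1  d8:0 → peak 5
Task 1@7: d1:5  d2:5  d3:3  d4:1  d5:0  d6:0  d7:1  d8:1 → peak 5
Best is Task 1@3, peak 5.

5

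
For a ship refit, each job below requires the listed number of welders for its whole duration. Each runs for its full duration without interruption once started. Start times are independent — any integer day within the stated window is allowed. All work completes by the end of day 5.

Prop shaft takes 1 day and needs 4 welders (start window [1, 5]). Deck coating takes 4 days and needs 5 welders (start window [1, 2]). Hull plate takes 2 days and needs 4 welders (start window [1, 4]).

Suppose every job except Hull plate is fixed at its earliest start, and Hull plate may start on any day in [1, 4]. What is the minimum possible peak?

9

Hull plate@1: d1:13  d2:9  d3:5  d4:5  d5:0 → peak 13
Hull plate@2: d1:9  d2:9  d3:9  d4:5  d5:0 → peak 9
Hull plate@3: d1:9  d2:5  d3:9  d4:9  d5:0 → peak 9
Hull plate@4: d1:9  d2:5  d3:5  d4:9  d5:4 → peak 9
Best is Hull plate@2, peak 9.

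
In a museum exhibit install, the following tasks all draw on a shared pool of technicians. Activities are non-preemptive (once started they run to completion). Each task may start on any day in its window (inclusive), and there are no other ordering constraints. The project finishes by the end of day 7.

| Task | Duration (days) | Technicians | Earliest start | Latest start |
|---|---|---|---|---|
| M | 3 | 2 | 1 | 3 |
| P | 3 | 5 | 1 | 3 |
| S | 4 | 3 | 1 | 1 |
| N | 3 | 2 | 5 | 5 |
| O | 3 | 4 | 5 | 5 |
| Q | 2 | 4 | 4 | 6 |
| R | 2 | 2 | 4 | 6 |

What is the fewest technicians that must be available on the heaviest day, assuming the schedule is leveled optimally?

10

Early-start (M@1, P@1, S@1, N@5, O@5, Q@4, R@4) gives peak 12: d1:10  d2:10  d3:10  d4:9  d5:12  d6:6  d7:6.
Shift R→6.
Schedule M@1, P@1, S@1, N@5, O@5, Q@4, R@6: d1:10  d2:10  d3:10  d4:7  d5:10  d6:8  d7:8 — peak 10.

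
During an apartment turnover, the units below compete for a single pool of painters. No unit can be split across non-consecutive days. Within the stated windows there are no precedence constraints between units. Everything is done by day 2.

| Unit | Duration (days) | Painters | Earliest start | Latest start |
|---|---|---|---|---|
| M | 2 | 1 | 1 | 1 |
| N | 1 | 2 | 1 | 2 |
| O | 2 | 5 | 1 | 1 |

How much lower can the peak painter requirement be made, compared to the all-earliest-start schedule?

0

Early-start peak: d1:8  d2:6 ⇒ 8.
Leveled (M@1, N@1, O@1): d1:8  d2:6 ⇒ 8.
Reduction 8 − 8 = 0.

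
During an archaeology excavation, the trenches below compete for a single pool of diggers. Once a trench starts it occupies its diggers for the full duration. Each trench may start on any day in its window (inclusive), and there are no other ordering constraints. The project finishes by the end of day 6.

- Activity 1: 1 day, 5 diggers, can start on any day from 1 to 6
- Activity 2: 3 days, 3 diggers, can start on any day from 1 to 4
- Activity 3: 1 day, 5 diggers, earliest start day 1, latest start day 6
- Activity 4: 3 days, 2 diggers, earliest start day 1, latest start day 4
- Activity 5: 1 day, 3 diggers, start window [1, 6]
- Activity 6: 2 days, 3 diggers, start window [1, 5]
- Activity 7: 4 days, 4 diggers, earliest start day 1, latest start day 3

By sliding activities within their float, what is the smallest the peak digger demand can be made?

Early-start (Activity 1@1, Activity 2@1, Activity 3@1, Activity 4@1, Activity 5@1, Activity 6@1, Activity 7@1) gives peak 25: d1:25  d2:12  d3:9  d4:4  d5:0  d6:0.
Shift Activity 3→2, Activity 4→3, Activity 5→4, Activity 6→5, Activity 7→3.
Schedule Activity 1@1, Activity 2@1, Activity 3@2, Activity 4@3, Activity 5@4, Activity 6@5, Activity 7@3: d1:8  d2:8  d3:9  d4:9  d5:9  d6:7 — peak 9.
Total digger-days = 50 over 6 days ⇒ peak ≥ ⌈50/6⌉ = 9, so 9 is optimal.

9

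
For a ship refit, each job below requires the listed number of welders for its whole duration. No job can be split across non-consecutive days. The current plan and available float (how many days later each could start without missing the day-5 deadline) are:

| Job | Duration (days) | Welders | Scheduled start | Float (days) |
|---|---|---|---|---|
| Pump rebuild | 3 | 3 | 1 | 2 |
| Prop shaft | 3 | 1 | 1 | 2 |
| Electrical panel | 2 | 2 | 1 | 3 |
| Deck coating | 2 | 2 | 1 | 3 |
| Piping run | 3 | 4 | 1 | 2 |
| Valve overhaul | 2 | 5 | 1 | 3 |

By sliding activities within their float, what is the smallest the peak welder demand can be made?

9

Early-start (Pump rebuild@1, Prop shaft@1, Electrical panel@1, Deck coating@1, Piping run@1, Valve overhaul@1) gives peak 17: d1:17  d2:17  d3:8  d4:0  d5:0.
Shift Piping run→3, Valve overhaul→4.
Schedule Pump rebuild@1, Prop shaft@1, Electrical panel@1, Deck coating@1, Piping run@3, Valve overhaul@4: d1:8  d2:8  d3:8  d4:9  d5:9 — peak 9.
Total welder-days = 42 over 5 days ⇒ peak ≥ ⌈42/5⌉ = 9, so 9 is optimal.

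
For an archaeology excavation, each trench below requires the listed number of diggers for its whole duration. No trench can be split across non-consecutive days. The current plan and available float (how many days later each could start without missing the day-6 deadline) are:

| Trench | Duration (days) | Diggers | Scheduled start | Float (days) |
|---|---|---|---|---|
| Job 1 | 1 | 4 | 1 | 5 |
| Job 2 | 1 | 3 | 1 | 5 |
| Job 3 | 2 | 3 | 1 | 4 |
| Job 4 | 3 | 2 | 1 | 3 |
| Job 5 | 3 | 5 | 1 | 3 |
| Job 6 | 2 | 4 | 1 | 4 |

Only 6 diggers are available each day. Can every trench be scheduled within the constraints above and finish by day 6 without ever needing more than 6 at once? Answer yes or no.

Total digger-days = 42; over 6 days the average is 42/6 > 6, so some day must exceed 6.

no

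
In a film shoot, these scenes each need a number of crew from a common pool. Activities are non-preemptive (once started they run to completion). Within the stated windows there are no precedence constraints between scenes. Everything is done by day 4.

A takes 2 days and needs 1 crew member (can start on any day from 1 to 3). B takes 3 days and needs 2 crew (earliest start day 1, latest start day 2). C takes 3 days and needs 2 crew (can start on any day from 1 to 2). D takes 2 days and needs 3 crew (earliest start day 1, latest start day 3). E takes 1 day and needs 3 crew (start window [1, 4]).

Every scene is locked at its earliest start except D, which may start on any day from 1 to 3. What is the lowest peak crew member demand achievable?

8

D@1: d1:11  d2:8  d3:4  d4:0 → peak 11
D@2: d1:8  d2:8  d3:7  d4:0 → peak 8
D@3: d1:8  d2:5  d3:7  d4:3 → peak 8
Best is D@2, peak 8.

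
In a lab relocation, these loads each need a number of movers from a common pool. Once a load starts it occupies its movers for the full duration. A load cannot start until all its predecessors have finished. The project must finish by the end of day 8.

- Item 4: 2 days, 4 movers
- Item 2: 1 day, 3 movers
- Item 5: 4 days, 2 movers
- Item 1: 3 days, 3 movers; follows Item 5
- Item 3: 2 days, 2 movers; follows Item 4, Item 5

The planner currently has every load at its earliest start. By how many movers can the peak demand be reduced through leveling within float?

3

Early-start peak: d1:9  d2:6  d3:2  d4:2  d5:5  d6:5  d7:3  d8:0 ⇒ 9.
Leveled (Item 4@1, Item 2@3, Item 5@1, Item 1@5, Item 3@5): d1:6  d2:6  d3:5  d4:2  d5:5  d6:5  d7:3  d8:0 ⇒ 6.
Reduction 9 − 6 = 3.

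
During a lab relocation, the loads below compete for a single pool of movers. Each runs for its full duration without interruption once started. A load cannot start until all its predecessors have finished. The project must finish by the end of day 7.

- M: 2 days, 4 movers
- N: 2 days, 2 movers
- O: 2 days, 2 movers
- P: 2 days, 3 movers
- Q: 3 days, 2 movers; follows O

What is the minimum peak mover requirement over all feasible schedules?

Early-start (M@1, N@1, O@1, P@1, Q@3) gives peak 11: d1:11  d2:11  d3:2  d4:2  d5:2  d6:0  d7:0.
Shift N→3, O→3, P→5, Q→5.
Schedule M@1, N@3, O@3, P@5, Q@5: d1:4  d2:4  d3:4  d4:4  d5:5  d6:5  d7:2 — peak 5.

5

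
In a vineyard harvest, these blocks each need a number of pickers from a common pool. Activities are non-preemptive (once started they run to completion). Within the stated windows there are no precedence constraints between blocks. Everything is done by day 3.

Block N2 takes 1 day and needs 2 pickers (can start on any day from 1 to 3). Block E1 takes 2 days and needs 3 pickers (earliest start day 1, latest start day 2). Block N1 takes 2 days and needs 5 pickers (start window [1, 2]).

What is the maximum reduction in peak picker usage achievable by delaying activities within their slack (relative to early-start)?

2

Early-start peak: d1:10  d2:8  d3:0 ⇒ 10.
Leveled (Block N2@1, Block E1@1, Block N1@2): d1:5  d2:8  d3:5 ⇒ 8.
Reduction 10 − 8 = 2.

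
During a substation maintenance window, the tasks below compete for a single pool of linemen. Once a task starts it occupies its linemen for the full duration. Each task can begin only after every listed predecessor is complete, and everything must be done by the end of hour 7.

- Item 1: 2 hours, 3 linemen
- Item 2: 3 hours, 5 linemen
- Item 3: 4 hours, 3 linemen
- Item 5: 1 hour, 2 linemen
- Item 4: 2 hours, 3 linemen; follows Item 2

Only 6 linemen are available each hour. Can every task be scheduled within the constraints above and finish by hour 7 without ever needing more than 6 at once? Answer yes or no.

no

The minimum achievable peak is 7; 6 < 7, so no feasible schedule stays within the cap.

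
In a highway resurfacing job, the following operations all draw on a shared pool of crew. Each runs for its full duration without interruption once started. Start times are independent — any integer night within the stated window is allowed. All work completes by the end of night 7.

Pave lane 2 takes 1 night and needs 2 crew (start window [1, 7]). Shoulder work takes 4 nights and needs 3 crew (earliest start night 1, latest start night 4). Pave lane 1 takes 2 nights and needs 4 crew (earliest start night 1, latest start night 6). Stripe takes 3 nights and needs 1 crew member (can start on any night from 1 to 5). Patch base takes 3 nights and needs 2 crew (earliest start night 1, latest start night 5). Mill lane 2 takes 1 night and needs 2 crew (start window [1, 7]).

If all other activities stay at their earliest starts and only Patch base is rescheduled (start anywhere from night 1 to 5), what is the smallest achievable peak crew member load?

Patch base@1: n1:14  n2:10  n3:6  n4:3  n5:0  n6:0  n7:0 → peak 14
Patch base@2: n1:12  n2:10  n3:6  n4:5  n5:0  n6:0  n7:0 → peak 12
Patch base@3: n1:12  n2:8  n3:6  n4:5  n5:2  n6:0  n7:0 → peak 12
Patch base@4: n1:12  n2:8  n3:4  n4:5  n5:2  n6:2  n7:0 → peak 12
Patch base@5: n1:12  n2:8  n3:4  n4:3  n5:2  n6:2  n7:2 → peak 12
Best is Patch base@2, peak 12.

12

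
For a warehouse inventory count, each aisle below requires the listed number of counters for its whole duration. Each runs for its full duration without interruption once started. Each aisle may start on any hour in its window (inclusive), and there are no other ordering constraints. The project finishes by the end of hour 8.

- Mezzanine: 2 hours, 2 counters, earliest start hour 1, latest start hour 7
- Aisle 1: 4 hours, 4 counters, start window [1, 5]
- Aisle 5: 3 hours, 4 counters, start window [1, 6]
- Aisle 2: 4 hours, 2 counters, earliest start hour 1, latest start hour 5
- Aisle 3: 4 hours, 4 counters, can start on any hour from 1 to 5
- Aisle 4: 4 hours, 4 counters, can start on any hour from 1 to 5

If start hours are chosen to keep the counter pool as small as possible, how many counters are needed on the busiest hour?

Early-start (Mezzanine@1, Aisle 1@1, Aisle 5@1, Aisle 2@1, Aisle 3@1, Aisle 4@1) gives peak 20: h1:20  h2:20  h3:18  h4:14  h5:0  h6:0  h7:0  h8:0.
Shift Aisle 2→3, Aisle 3→4, Aisle 4→5.
Schedule Mezzanine@1, Aisle 1@1, Aisle 5@1, Aisle 2@3, Aisle 3@4, Aisle 4@5: h1:10  h2:10  h3:10  h4:10  h5:10  h6:10  h7:8  h8:4 — peak 10.

10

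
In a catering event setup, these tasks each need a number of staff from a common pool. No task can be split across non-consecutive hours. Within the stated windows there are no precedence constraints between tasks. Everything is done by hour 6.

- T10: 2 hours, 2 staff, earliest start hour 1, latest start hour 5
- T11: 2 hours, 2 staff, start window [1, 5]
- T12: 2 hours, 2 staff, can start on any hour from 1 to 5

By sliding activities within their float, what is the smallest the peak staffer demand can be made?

Early-start (T10@1, T11@1, T12@1) gives peak 6: h1:6  h2:6  h3:0  h4:0  h5:0  h6:0.
Shift T11→3, T12→5.
Schedule T10@1, T11@3, T12@5: h1:2  h2:2  h3:2  h4:2  h5:2  h6:2 — peak 2.
Total staffer-hours = 12 over 6 hours ⇒ peak ≥ ⌈12/6⌉ = 2, so 2 is optimal.

2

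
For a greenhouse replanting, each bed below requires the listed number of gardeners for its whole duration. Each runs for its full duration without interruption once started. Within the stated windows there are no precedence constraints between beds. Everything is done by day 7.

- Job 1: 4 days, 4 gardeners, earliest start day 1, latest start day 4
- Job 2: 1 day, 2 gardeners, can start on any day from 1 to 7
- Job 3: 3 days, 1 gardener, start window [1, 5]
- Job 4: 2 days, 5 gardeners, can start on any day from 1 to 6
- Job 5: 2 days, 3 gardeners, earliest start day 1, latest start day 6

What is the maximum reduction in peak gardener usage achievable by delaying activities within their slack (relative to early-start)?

8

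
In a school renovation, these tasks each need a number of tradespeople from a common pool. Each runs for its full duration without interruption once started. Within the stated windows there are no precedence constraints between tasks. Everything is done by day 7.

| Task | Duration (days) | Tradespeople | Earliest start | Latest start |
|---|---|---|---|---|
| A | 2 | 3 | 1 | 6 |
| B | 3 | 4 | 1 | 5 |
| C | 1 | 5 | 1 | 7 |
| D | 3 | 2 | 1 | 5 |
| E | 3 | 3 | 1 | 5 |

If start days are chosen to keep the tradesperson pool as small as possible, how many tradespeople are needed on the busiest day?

Early-start (A@1, B@1, C@1, D@1, E@1) gives peak 17: d1:17  d2:12  d3:9  d4:0  d5:0  d6:0  d7:0.
Shift B→4, C→7, D→3.
Schedule A@1, B@4, C@7, D@3, E@1: d1:6  d2:6  d3:5  d4:6  d5:6  d6:4  d7:5 — peak 6.
Total tradesperson-days = 38 over 7 days ⇒ peak ≥ ⌈38/7⌉ = 6, so 6 is optimal.

6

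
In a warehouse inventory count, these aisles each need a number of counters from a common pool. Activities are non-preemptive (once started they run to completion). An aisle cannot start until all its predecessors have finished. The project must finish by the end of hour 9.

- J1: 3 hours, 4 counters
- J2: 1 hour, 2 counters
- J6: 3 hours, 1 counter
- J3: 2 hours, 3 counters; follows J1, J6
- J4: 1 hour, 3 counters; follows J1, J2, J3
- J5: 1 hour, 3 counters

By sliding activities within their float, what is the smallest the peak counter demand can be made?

Early-start (J1@1, J2@1, J6@1, J3@4, J4@6, J5@1) gives peak 10: h1:10  h2:5  h3:5  h4:3  h5:3  h6:3  h7:0  h8:0  h9:0.
Shift J2→4, J6→4, J3→7, J4→9, J5→5.
Schedule J1@1, J2@4, J6@4, J3@7, J4@9, J5@5: h1:4  h2:4  h3:4  h4:3  h5:4  h6:1  h7:3  h8:3  h9:3 — peak 4.
Total counter-hours = 29 over 9 hours ⇒ peak ≥ ⌈29/9⌉ = 4, so 4 is optimal.

4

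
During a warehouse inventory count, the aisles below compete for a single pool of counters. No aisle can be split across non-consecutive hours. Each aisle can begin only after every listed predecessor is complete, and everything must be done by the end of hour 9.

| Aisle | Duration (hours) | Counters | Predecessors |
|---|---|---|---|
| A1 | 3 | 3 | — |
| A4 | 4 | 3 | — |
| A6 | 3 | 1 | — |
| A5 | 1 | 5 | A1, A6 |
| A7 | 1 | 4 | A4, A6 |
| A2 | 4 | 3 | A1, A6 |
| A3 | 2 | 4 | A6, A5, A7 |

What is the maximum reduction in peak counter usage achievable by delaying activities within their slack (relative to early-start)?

4

Early-start peak: h1:7  h2:7  h3:7  h4:11  h5:7  h6:7  h7:7  h8:0  h9:0 ⇒ 11.
Leveled (A1@1, A4@1, A6@1, A5@5, A7@6, A2@6, A3@7): h1:7  h2:7  h3:7  h4:3  h5:5  h6:7  h7:7  h8:7  h9:3 ⇒ 7.
Reduction 11 − 7 = 4.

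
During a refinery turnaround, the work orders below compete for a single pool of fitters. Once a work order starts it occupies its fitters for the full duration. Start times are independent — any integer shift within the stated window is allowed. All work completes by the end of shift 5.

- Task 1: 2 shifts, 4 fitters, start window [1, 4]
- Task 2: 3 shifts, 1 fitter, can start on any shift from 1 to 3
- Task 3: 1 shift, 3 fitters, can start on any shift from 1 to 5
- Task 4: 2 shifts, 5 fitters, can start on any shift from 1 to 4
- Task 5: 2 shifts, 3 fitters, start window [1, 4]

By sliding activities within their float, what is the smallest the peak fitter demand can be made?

7

Early-start (Task 1@1, Task 2@1, Task 3@1, Task 4@1, Task 5@1) gives peak 16: s1:16  s2:13  s3:1  s4:0  s5:0.
Shift Task 2→3, Task 4→4, Task 5→2.
Schedule Task 1@1, Task 2@3, Task 3@1, Task 4@4, Task 5@2: s1:7  s2:7  s3:4  s4:6  s5:6 — peak 7.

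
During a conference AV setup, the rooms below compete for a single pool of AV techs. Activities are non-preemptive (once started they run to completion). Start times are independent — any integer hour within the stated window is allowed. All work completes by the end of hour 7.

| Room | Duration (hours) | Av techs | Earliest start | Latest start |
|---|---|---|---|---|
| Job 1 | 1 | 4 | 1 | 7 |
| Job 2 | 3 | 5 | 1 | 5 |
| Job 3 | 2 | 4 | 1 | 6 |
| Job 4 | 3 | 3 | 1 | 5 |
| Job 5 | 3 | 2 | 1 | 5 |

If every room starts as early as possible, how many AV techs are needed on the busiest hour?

Early-start schedule: Job 1@1, Job 2@1, Job 3@1, Job 4@1, Job 5@1.
Load per hour: hour 1: 18, hour 2: 14, hour 3: 10, hour 4: 0, hour 5: 0, hour 6: 0, hour 7: 0.
Peak is 18.

18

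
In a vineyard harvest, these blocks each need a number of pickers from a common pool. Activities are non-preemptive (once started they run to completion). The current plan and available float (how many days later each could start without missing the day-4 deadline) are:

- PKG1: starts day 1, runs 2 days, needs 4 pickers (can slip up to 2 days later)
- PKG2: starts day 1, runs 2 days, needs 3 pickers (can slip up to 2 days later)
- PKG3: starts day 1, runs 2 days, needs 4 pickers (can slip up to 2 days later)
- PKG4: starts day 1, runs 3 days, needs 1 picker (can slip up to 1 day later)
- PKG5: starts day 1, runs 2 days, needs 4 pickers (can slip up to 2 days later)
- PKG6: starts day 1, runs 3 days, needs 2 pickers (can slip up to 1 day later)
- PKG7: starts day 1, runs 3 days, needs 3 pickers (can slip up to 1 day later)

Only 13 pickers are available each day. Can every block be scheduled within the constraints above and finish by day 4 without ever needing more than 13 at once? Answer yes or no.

no

The minimum achievable peak is 14; 13 < 14, so no feasible schedule stays within the cap.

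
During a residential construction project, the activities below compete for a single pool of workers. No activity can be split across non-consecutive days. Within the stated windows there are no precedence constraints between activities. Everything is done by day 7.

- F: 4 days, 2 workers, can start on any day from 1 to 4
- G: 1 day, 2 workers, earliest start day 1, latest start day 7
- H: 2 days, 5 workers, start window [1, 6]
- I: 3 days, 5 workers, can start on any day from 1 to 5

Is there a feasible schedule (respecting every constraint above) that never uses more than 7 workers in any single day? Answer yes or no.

Schedule F@1, G@1, H@2, I@4: d1:4  d2:7  d3:7  d4:7  d5:5  d6:5  d7:0 — peak 7 ≤ 7.

yes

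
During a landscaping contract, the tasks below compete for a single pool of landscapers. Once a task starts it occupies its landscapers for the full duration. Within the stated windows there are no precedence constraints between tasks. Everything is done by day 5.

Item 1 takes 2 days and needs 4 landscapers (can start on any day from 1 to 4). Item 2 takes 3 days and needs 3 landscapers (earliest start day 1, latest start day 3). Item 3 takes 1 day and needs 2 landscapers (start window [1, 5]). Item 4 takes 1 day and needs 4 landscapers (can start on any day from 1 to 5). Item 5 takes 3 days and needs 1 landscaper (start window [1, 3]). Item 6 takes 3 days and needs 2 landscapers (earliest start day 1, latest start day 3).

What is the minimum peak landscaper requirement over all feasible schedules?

7

Early-start (Item 1@1, Item 2@1, Item 3@1, Item 4@1, Item 5@1, Item 6@1) gives peak 16: d1:16  d2:10  d3:6  d4:0  d5:0.
Shift Item 3→4, Item 4→5, Item 5→3, Item 6→3.
Schedule Item 1@1, Item 2@1, Item 3@4, Item 4@5, Item 5@3, Item 6@3: d1:7  d2:7  d3:6  d4:5  d5:7 — peak 7.
Total landscaper-days = 32 over 5 days ⇒ peak ≥ ⌈32/5⌉ = 7, so 7 is optimal.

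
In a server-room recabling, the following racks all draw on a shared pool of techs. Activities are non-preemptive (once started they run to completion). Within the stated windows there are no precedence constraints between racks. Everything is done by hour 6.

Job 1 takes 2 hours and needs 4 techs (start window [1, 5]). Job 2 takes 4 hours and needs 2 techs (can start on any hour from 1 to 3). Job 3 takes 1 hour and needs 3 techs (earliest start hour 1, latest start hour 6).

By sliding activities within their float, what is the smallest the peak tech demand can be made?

5

Early-start (Job 1@1, Job 2@1, Job 3@1) gives peak 9: h1:9  h2:6  h3:2  h4:2  h5:0  h6:0.
Shift Job 2→3, Job 3→3.
Schedule Job 1@1, Job 2@3, Job 3@3: h1:4  h2:4  h3:5  h4:2  h5:2  h6:2 — peak 5.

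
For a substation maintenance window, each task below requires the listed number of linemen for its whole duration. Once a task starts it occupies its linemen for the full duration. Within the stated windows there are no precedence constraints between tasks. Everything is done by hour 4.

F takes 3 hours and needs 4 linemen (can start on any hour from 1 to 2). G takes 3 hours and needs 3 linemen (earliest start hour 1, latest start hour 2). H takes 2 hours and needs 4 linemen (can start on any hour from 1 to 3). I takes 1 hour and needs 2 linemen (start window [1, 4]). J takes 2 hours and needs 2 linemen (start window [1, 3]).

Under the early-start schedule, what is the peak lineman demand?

15

Early-start schedule: F@1, G@1, H@1, I@1, J@1.
Load per hour: hour 1: 15, hour 2: 13, hour 3: 7, hour 4: 0.
Peak is 15.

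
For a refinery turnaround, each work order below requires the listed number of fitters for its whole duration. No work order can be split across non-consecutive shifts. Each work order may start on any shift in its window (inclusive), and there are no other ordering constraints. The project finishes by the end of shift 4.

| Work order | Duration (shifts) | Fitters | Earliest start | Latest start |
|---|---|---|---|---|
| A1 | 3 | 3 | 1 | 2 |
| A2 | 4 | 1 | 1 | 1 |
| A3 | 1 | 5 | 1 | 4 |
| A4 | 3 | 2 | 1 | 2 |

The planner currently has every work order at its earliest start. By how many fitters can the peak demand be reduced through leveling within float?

5

Early-start peak: s1:11  s2:6  s3:6  s4:1 ⇒ 11.
Leveled (A1@1, A2@1, A3@4, A4@1): s1:6  s2:6  s3:6  s4:6 ⇒ 6.
Reduction 11 − 6 = 5.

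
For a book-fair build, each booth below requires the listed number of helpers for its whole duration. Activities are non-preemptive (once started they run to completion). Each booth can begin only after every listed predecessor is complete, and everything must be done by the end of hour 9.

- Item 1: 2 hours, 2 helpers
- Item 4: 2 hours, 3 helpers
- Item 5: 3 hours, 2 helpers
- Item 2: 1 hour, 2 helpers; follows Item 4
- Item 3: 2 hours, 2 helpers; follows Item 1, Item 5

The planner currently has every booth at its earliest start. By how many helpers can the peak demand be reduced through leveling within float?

Early-start peak: h1:7  h2:7  h3:4  h4:2  h5:2  h6:0  h7:0  h8:0  h9:0 ⇒ 7.
Leveled (Item 1@1, Item 4@3, Item 5@5, Item 2@5, Item 3@8): h1:2  h2:2  h3:3  h4:3  h5:4  h6:2  h7:2  h8:2  h9:2 ⇒ 4.
Reduction 7 − 4 = 3.

3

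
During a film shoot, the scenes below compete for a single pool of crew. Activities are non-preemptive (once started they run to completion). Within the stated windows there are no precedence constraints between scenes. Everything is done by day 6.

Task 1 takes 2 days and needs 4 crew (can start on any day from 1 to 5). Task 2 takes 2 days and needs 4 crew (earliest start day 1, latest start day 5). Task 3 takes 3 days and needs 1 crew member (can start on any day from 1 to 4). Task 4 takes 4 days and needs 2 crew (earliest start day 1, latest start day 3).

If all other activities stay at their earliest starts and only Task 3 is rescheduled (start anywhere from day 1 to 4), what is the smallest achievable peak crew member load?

Task 3@1: d1:11  d2:11  d3:3  d4:2  d5:0  d6:0 → peak 11
Task 3@2: d1:10  d2:11  d3:3  d4:3  d5:0  d6:0 → peak 11
Task 3@3: d1:10  d2:10  d3:3  d4:3  d5:1  d6:0 → peak 10
Task 3@4: d1:10  d2:10  d3:2  d4:3  d5:1  d6:1 → peak 10
Best is Task 3@3, peak 10.

10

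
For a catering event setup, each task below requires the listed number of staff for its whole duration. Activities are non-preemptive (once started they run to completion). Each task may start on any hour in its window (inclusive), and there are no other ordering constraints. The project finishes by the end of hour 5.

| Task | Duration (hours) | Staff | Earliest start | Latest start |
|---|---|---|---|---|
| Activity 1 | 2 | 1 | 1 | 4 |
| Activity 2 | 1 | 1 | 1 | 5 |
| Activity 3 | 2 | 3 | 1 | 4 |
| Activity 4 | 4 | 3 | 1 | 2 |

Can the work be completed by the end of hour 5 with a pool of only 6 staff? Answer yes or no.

Schedule Activity 1@1, Activity 2@1, Activity 3@3, Activity 4@1: h1:5  h2:4  h3:6  h4:6  h5:0 — peak 6 ≤ 6.

yes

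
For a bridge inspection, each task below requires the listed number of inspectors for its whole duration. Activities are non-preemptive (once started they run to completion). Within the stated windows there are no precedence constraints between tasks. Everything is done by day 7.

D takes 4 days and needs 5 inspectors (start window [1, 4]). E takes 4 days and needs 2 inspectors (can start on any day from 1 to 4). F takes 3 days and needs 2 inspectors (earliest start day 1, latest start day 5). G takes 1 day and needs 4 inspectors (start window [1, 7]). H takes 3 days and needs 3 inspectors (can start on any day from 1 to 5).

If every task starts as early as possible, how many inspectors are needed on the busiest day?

Early-start schedule: D@1, E@1, F@1, G@1, H@1.
Load per day: day 1: 16, day 2: 12, day 3: 12, day 4: 7, day 5: 0, day 6: 0, day 7: 0.
Peak is 16.

16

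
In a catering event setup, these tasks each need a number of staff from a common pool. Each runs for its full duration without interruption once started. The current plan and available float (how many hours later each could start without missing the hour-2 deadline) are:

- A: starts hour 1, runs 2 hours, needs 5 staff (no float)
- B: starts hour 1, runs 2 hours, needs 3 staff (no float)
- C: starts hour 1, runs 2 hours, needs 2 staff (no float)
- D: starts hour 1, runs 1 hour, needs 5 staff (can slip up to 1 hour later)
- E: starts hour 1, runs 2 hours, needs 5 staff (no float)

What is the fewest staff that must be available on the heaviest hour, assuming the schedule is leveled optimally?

20

Schedule A@1, B@1, C@1, D@1, E@1: h1:20  h2:15 — peak 20.
No arrangement of the 2 feasible schedules does better.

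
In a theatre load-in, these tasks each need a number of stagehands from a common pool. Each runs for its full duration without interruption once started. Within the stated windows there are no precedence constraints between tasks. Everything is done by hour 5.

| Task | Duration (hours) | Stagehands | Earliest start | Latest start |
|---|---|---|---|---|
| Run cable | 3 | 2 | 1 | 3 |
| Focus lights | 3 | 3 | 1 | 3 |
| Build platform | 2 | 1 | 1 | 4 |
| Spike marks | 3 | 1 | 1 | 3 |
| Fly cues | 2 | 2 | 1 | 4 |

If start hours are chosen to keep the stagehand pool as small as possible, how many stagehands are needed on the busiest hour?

6

Early-start (Run cable@1, Focus lights@1, Build platform@1, Spike marks@1, Fly cues@1) gives peak 9: h1:9  h2:9  h3:6  h4:0  h5:0.
Shift Spike marks→3, Fly cues→4.
Schedule Run cable@1, Focus lights@1, Build platform@1, Spike marks@3, Fly cues@4: h1:6  h2:6  h3:6  h4:3  h5:3 — peak 6.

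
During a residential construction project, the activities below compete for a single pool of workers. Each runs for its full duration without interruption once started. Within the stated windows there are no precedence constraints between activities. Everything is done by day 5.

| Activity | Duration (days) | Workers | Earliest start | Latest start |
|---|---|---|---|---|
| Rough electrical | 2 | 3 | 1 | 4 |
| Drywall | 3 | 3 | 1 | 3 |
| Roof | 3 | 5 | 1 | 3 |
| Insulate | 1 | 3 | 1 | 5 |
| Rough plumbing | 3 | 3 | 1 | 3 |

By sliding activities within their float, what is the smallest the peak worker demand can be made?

11

Early-start (Rough electrical@1, Drywall@1, Roof@1, Insulate@1, Rough plumbing@1) gives peak 17: d1:17  d2:14  d3:11  d4:0  d5:0.
Shift Insulate→4, Rough plumbing→3.
Schedule Rough electrical@1, Drywall@1, Roof@1, Insulate@4, Rough plumbing@3: d1:11  d2:11  d3:11  d4:6  d5:3 — peak 11.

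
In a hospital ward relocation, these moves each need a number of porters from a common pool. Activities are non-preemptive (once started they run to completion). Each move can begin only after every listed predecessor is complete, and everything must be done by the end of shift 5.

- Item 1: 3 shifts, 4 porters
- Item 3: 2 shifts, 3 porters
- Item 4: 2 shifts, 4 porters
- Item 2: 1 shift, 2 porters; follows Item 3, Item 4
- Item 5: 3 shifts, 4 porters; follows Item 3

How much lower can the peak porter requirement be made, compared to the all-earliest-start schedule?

1

Early-start peak: s1:11  s2:11  s3:10  s4:4  s5:4 ⇒ 11.
Leveled (Item 1@3, Item 3@1, Item 4@1, Item 2@3, Item 5@3): s1:7  s2:7  s3:10  s4:8  s5:8 ⇒ 10.
Reduction 11 − 10 = 1.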